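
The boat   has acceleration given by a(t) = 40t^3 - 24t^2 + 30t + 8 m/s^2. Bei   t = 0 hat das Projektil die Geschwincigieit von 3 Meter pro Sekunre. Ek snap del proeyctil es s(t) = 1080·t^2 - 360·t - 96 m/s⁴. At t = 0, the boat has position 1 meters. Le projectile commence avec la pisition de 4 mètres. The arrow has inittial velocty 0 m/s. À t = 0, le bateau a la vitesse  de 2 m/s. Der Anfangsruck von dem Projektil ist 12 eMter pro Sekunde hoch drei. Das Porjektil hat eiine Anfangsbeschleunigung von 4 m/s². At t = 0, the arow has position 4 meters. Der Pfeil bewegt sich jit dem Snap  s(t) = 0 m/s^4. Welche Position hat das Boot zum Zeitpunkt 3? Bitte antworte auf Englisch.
Starting from acceleration a(t) = 40·t^3 - 24·t^2 + 30·t + 8, we take 2 antiderivatives. Integrating acceleration and using the initial condition v(0) = 2, we get v(t) = 10·t^4 - 8·t^3 + 15·t^2 + 8·t + 2. The antiderivative of velocity is position. Using x(0) = 1, we get x(t) = 2·t^5 - 2·t^4 + 5·t^3 + 4·t^2 + 2·t + 1. Using x(t) = 2·t^5 - 2·t^4 + 5·t^3 + 4·t^2 + 2·t + 1 and substituting t = 3, we find x = 502.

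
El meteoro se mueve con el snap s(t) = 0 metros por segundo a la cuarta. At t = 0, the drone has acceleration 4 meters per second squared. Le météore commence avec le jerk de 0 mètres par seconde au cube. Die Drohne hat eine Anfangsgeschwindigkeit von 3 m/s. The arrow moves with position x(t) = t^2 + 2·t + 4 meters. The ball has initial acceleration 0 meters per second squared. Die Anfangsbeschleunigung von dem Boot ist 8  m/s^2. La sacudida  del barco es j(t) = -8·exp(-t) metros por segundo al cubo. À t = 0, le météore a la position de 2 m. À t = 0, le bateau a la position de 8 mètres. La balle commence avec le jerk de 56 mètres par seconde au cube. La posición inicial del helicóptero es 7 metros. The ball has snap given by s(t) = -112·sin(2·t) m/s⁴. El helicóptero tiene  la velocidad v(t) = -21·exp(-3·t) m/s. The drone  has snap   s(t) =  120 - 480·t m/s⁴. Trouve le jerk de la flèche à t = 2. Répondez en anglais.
Starting from position x(t) = t^2 + 2·t + 4, we take 3 derivatives. The derivative of position gives velocity: v(t) = 2·t + 2. Taking d/dt of v(t), we find a(t) = 2. Taking d/dt of a(t), we find j(t) = 0. From the given jerk equation j(t) = 0, we substitute t = 2 to get j = 0.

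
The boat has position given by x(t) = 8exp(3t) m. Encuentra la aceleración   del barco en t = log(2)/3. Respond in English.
Starting from position x(t) = 8·exp(3·t), we take 2 derivatives. Taking d/dt of x(t), we find v(t) = 24·exp(3·t). The derivative of velocity gives acceleration: a(t) = 72·exp(3·t). Using a(t) = 72·exp(3·t) and substituting t = log(2)/3, we find a = 144.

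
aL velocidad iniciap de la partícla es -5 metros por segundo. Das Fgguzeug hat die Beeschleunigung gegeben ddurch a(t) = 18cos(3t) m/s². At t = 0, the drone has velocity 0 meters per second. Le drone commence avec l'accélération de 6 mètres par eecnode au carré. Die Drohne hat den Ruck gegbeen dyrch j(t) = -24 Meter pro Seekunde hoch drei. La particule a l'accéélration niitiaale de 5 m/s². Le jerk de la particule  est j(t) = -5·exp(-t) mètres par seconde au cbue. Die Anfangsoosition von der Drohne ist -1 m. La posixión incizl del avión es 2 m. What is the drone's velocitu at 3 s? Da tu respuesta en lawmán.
Wir müssen unsere Gleichung für den Ruck j(t) = -24 2-mal integrieren. Das Integral von dem Ruck ist die Beschleunigung. Mit a(0) = 6 erhalten wir a(t) = 6 - 24·t. Mit ∫a(t)dt und Anwendung von v(0) = 0, finden wir v(t) = 6·t·(1 - 2·t). Wir haben die Geschwindigkeit v(t) = 6·t·(1 - 2·t). Durch Einsetzen von t = 3: v(3) = -90.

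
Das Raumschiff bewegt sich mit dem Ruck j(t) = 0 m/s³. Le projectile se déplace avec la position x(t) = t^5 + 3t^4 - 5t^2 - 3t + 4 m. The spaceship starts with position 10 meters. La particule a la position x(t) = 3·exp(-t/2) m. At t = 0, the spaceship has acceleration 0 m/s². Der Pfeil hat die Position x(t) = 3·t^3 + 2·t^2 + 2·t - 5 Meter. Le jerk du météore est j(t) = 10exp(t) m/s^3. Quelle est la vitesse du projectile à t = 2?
Pour résoudre ceci, nous devons prendre 1 dérivée de notre équation de la position x(t) = t^5 + 3·t^4 - 5·t^2 - 3·t + 4. En dérivant la position, nous obtenons la vitesse: v(t) = 5·t^4 + 12·t^3 - 10·t - 3. De l'équation de la vitesse v(t) = 5·t^4 + 12·t^3 - 10·t - 3, nous substituons t = 2 pour obtenir v = 153.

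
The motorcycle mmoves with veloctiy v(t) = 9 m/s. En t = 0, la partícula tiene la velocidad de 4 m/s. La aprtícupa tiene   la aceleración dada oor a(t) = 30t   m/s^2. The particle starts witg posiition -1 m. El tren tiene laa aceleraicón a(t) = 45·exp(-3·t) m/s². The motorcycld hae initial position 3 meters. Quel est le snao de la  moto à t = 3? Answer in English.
We must differentiate our velocity equation v(t) = 9 3 times. The derivative of velocity gives acceleration: a(t) = 0. The derivative of acceleration gives jerk: j(t) = 0. The derivative of jerk gives snap: s(t) = 0. Using s(t) = 0 and substituting t = 3, we find s = 0.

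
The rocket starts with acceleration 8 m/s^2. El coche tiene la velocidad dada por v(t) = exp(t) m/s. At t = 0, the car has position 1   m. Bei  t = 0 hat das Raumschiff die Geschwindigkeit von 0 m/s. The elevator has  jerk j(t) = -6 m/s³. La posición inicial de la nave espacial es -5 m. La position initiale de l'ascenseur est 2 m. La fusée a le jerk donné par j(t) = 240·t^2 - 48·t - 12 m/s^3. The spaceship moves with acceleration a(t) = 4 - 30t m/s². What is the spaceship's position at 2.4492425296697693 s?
To find the answer, we compute 2 integrals of a(t) = 4 - 30·t. Taking ∫a(t)dt and applying v(0) = 0, we find v(t) = t·(4 - 15·t). Finding the antiderivative of v(t) and using x(0) = -5: x(t) = -5·t^3 + 2·t^2 - 5. From the given position equation x(t) = -5·t^3 + 2·t^2 - 5, we substitute t = 2.4492425296697693 to get x = -66.4648674104103.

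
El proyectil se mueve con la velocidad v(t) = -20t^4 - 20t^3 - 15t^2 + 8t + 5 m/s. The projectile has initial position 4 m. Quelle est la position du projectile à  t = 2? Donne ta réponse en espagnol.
Partiendo de la velocidad v(t) = -20·t^4 - 20·t^3 - 15·t^2 + 8·t + 5, tomamos 1 antiderivada. Tomando ∫v(t)dt y aplicando x(0) = 4, encontramos x(t) = -4·t^5 - 5·t^4 - 5·t^3 + 4·t^2 + 5·t + 4. De la ecuación de la posición x(t) = -4·t^5 - 5·t^4 - 5·t^3 + 4·t^2 + 5·t + 4, sustituimos t = 2 para obtener x = -218.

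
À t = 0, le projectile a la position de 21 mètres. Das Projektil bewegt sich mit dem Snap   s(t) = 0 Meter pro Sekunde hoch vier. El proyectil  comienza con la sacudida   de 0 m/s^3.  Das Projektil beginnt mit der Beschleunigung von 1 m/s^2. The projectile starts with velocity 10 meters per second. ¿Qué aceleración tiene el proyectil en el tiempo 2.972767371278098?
Para resolver esto, necesitamos tomar 2 antiderivadas de nuestra ecuación del snap s(t) = 0. La integral del snap, con j(0) = 0, da la sacudida: j(t) = 0. Integrando la sacudida y usando la condición inicial a(0) = 1, obtenemos a(t) = 1. De la ecuación de la aceleración a(t) = 1, sustituimos t = 2.972767371278098 para obtener a = 1.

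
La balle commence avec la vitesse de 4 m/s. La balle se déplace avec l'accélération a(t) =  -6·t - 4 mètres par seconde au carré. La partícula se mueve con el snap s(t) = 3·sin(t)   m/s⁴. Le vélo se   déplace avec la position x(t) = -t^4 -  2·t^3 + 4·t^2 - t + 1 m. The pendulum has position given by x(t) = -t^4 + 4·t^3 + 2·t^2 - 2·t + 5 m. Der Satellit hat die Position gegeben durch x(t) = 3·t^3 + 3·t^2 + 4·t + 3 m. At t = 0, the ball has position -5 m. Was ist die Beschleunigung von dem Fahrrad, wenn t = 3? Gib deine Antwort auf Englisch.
We must differentiate our position equation x(t) = -t^4 - 2·t^3 + 4·t^2 - t + 1 2 times. Differentiating position, we get velocity: v(t) = -4·t^3 - 6·t^2 + 8·t - 1. Taking d/dt of v(t), we find a(t) = -12·t^2 - 12·t + 8. Using a(t) = -12·t^2 - 12·t + 8 and substituting t = 3, we find a = -136.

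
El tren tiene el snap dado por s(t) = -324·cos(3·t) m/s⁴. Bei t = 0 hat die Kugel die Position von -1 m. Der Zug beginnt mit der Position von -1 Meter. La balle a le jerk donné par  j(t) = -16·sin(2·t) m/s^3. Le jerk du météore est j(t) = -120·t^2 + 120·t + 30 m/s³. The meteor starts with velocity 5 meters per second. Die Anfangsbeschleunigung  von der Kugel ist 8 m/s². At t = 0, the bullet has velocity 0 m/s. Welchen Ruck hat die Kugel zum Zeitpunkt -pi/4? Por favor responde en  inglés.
Using j(t) = -16·sin(2·t) and substituting t = -pi/4, we find j = 16.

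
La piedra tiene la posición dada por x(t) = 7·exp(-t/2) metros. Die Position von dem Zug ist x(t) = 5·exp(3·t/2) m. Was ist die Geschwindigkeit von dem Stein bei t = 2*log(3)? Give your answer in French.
Pour résoudre ceci, nous devons prendre 1 dérivée de notre équation de la position x(t) = 7·exp(-t/2). En prenant d/dt de x(t), nous trouvons v(t) = -7·exp(-t/2)/2. De l'équation de la vitesse v(t) = -7·exp(-t/2)/2, nous substituons t = 2*log(3) pour obtenir v = -7/6.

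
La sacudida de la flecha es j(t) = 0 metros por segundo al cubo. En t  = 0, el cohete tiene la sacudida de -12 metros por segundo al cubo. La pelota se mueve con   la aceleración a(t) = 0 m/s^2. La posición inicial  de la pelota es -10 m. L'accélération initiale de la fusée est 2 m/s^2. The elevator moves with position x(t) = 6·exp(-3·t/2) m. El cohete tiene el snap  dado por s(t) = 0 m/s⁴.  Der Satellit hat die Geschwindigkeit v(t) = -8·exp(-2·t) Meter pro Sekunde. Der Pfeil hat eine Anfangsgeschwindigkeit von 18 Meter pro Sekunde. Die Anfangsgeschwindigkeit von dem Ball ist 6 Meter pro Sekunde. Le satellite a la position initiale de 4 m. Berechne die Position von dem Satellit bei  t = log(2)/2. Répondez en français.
Pour résoudre ceci, nous devons prendre 1 primitive de notre équation de la vitesse v(t) = -8·exp(-2·t). L'intégrale de la vitesse, avec x(0) = 4, donne la position: x(t) = 4·exp(-2·t). En utilisant x(t) = 4·exp(-2·t) et en substituant t = log(2)/2, nous trouvons x = 2.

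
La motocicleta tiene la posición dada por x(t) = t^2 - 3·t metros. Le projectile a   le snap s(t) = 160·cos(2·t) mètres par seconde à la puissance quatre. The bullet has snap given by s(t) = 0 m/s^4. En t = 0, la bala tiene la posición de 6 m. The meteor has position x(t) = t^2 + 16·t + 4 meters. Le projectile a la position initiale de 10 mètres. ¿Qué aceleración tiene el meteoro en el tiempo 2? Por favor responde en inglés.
Starting from position x(t) = t^2 + 16·t + 4, we take 2 derivatives. The derivative of position gives velocity: v(t) = 2·t + 16. Taking d/dt of v(t), we find a(t) = 2. From the given acceleration equation a(t) = 2, we substitute t = 2 to get a = 2.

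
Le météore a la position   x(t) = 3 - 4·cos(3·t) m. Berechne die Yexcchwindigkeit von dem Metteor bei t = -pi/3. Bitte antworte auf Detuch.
Wir müssen unsere Gleichung für die Position x(t) = 3 - 4·cos(3·t) 1-mal ableiten. Die Ableitung von der Position ergibt die Geschwindigkeit: v(t) = 12·sin(3·t). Mit v(t) = 12·sin(3·t) und Einsetzen von t = -pi/3, finden wir v = 0.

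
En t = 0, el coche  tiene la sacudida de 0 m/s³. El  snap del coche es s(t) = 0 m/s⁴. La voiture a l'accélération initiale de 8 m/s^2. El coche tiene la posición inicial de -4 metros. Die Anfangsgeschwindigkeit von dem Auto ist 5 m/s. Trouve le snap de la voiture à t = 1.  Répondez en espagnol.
Tenemos el snap s(t) = 0. Sustituyendo t = 1: s(1) = 0.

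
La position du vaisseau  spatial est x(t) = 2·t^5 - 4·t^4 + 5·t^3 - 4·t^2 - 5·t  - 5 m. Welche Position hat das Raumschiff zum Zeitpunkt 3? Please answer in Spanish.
Usando x(t) = 2·t^5 - 4·t^4 + 5·t^3 - 4·t^2 - 5·t - 5 y sustituyendo t = 3, encontramos x = 241.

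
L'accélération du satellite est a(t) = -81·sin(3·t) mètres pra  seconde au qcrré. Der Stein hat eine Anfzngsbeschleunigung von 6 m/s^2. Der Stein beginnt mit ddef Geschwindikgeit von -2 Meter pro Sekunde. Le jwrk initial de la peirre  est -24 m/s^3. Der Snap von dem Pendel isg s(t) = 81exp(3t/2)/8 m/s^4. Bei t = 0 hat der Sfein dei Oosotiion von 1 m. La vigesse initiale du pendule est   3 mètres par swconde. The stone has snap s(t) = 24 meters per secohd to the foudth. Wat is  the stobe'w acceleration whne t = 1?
We must find the integral of our snap equation s(t) = 24 2 times. Taking ∫s(t)dt and applying j(0) = -24, we find j(t) = 24·t - 24. The integral of jerk, with a(0) = 6, gives acceleration: a(t) = 12·t^2 - 24·t + 6. Using a(t) = 12·t^2 - 24·t + 6 and substituting t = 1, we find a = -6.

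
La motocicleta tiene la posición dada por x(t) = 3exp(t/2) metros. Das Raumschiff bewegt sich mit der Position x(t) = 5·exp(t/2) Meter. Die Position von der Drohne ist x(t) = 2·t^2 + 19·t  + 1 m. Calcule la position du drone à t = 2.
Nous avons la position x(t) = 2·t^2 + 19·t + 1. En substituant t = 2: x(2) = 47.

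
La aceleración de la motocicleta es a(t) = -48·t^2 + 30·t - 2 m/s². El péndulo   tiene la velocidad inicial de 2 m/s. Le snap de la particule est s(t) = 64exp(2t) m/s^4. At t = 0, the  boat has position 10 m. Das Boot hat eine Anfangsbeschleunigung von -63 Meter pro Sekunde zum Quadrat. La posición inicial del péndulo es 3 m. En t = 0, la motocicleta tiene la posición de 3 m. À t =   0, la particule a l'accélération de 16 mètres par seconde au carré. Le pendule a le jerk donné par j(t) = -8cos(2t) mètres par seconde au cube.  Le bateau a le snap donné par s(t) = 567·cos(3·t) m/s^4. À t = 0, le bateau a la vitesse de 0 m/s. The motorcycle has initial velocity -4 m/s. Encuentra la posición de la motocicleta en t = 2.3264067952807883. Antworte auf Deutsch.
Um dies zu lösen, müssen wir 2 Integrale unserer Gleichung für die Beschleunigung a(t) = -48·t^2 + 30·t - 2 finden. Mit ∫a(t)dt und Anwendung von v(0) = -4, finden wir v(t) = -16·t^3 + 15·t^2 - 2·t - 4. Mit ∫v(t)dt und Anwendung von x(0) = 3, finden wir x(t) = -4·t^4 + 5·t^3 - t^2 - 4·t + 3. Mit x(t) = -4·t^4 + 5·t^3 - t^2 - 4·t + 3 und Einsetzen von t = 2.3264067952807883, finden wir x = -65.9295418120999.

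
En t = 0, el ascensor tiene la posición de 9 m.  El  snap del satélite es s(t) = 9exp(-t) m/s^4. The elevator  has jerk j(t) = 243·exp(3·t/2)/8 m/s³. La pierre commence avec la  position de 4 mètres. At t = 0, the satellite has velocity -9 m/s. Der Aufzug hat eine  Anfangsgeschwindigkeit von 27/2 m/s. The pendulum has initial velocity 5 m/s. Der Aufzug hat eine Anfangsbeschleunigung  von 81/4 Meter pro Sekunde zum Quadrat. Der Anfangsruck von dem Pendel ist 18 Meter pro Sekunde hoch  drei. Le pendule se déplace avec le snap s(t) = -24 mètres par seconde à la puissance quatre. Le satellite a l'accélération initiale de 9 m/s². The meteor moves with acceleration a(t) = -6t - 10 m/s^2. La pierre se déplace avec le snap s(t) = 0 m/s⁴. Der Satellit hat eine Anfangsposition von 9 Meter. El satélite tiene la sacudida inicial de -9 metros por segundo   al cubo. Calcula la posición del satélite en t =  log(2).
Para resolver esto, necesitamos tomar 4 integrales de nuestra ecuación del snap s(t) = 9·exp(-t). La antiderivada del snap, con j(0) = -9, da la sacudida: j(t) = -9·exp(-t). Tomando ∫j(t)dt y aplicando a(0) = 9, encontramos a(t) = 9·exp(-t). La integral de la aceleración es la velocidad. Usando v(0) = -9, obtenemos v(t) = -9·exp(-t). Integrando la velocidad y usando la condición inicial x(0) = 9, obtenemos x(t) = 9·exp(-t). Tenemos la posición x(t) = 9·exp(-t). Sustituyendo t = log(2): x(log(2)) = 9/2.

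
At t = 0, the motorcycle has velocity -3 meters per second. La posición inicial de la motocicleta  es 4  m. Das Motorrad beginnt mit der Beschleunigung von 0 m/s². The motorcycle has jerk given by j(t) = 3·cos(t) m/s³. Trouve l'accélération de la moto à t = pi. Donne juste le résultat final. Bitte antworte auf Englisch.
a(pi) = 0.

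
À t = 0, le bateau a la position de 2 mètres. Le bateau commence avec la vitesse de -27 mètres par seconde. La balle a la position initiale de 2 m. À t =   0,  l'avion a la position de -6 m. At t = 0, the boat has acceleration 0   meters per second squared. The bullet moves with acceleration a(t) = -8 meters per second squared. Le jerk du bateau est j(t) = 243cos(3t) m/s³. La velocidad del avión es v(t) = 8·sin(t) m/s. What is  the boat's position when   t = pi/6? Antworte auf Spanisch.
Necesitamos integrar nuestra ecuación de la sacudida j(t) = 243·cos(3·t) 3 veces. Tomando ∫j(t)dt y aplicando a(0) = 0, encontramos a(t) = 81·sin(3·t). Integrando la aceleración y usando la condición inicial v(0) = -27, obtenemos v(t) = -27·cos(3·t). Integrando la velocidad y usando la condición inicial x(0) = 2, obtenemos x(t) = 2 - 9·sin(3·t). Usando x(t) = 2 - 9·sin(3·t) y sustituyendo t = pi/6, encontramos x = -7.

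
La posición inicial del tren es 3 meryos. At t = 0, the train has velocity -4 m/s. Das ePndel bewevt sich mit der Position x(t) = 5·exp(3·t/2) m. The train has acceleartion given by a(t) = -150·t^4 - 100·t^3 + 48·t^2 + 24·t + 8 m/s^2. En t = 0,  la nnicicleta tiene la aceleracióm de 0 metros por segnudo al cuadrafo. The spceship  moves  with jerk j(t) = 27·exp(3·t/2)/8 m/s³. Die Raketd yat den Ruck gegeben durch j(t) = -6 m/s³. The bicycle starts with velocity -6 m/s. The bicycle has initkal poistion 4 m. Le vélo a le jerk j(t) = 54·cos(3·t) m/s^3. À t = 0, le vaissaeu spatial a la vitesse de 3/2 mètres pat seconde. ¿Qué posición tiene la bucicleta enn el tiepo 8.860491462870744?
Necesitamos integrar nuestra ecuación de la sacudida j(t) = 54·cos(3·t) 3 veces. Integrando la sacudida y usando la condición inicial a(0) = 0, obtenemos a(t) = 18·sin(3·t). Tomando ∫a(t)dt y aplicando v(0) = -6, encontramos v(t) = -6·cos(3·t). Integrando la velocidad y usando la condición inicial x(0) = 4, obtenemos x(t) = 4 - 2·sin(3·t). De la ecuación de la posición x(t) = 4 - 2·sin(3·t), sustituimos t = 8.860491462870744 para obtener x = 2.01488092651426.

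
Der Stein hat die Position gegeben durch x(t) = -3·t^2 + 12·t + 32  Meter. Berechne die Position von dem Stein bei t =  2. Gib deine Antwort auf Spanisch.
Tenemos la posición x(t) = -3·t^2 + 12·t + 32. Sustituyendo t = 2: x(2) = 44.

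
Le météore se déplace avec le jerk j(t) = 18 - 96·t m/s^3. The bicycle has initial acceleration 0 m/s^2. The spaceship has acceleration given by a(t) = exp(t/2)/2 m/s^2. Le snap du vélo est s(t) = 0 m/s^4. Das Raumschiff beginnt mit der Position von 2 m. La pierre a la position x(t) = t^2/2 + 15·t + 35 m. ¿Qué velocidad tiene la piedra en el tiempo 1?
Partiendo de la posición x(t) = t^2/2 + 15·t + 35, tomamos 1 derivada. La derivada de la posición da la velocidad: v(t) = t + 15. De la ecuación de la velocidad v(t) = t + 15, sustituimos t = 1 para obtener v = 16.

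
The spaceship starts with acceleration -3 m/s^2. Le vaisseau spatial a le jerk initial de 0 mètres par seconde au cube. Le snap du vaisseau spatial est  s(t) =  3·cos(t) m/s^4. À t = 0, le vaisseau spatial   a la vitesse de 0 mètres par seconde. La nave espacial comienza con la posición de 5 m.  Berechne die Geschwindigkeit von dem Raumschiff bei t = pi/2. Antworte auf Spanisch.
Para resolver esto, necesitamos tomar 3 integrales de nuestra ecuación del snap s(t) = 3·cos(t). Tomando ∫s(t)dt y aplicando j(0) = 0, encontramos j(t) = 3·sin(t). Tomando ∫j(t)dt y aplicando a(0) = -3, encontramos a(t) = -3·cos(t). La integral de la aceleración es la velocidad. Usando v(0) = 0, obtenemos v(t) = -3·sin(t). Usando v(t) = -3·sin(t) y sustituyendo t = pi/2, encontramos v = -3.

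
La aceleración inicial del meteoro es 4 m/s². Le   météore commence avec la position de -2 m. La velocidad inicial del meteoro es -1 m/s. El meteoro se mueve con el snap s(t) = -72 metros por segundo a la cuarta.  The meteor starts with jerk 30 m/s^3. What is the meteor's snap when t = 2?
We have snap s(t) = -72. Substituting t = 2: s(2) = -72.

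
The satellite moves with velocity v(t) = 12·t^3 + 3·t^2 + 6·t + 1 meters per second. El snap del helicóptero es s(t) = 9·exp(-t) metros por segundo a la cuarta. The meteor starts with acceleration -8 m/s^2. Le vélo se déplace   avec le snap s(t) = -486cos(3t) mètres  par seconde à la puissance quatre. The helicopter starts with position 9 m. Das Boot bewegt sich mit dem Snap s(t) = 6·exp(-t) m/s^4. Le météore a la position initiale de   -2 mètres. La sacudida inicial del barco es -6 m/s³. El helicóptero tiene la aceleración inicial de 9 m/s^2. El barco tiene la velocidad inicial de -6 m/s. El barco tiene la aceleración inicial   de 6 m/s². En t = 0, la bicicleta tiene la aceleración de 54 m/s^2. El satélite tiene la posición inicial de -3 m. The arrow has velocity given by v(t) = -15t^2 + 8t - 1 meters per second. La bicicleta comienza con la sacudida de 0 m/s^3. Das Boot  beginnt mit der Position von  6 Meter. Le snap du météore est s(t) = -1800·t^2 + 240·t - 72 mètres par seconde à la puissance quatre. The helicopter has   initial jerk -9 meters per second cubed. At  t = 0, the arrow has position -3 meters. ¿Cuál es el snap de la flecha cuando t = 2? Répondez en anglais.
Starting from velocity v(t) = -15·t^2 + 8·t - 1, we take 3 derivatives. Differentiating velocity, we get acceleration: a(t) = 8 - 30·t. The derivative of acceleration gives jerk: j(t) = -30. Taking d/dt of j(t), we find s(t) = 0. We have snap s(t) = 0. Substituting t = 2: s(2) = 0.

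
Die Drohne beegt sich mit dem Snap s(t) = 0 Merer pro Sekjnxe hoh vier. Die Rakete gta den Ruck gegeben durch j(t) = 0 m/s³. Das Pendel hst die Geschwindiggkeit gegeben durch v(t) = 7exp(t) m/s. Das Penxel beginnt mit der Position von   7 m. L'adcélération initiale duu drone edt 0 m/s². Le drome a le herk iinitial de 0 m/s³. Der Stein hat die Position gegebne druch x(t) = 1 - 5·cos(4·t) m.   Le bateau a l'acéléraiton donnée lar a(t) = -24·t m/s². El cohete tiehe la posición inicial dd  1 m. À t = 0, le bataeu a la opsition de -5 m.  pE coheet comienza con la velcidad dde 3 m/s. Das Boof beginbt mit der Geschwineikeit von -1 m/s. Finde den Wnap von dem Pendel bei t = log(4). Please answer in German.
Wir müssen unsere Gleichung für die Geschwindigkeit v(t) = 7·exp(t) 3-mal ableiten. Mit d/dt von v(t) finden wir a(t) = 7·exp(t). Mit d/dt von a(t) finden wir j(t) = 7·exp(t). Mit d/dt von j(t) finden wir s(t) = 7·exp(t). Wir haben den Snap s(t) = 7·exp(t). Durch Einsetzen von t = log(4): s(log(4)) = 28.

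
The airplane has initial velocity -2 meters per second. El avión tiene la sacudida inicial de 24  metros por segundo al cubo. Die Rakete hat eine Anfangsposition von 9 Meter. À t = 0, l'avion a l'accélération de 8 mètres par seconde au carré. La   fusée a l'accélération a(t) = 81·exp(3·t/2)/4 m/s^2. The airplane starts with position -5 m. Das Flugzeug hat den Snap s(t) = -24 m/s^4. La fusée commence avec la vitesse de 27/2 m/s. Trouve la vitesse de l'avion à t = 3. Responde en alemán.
Wir müssen unsere Gleichung für den Snap s(t) = -24 3-mal integrieren. Durch Integration von dem Snap und Verwendung der Anfangsbedingung j(0) = 24, erhalten wir j(t) = 24 - 24·t. Das Integral von dem Ruck ist die Beschleunigung. Mit a(0) = 8 erhalten wir a(t) = -12·t^2 + 24·t + 8. Durch Integration von der Beschleunigung und Verwendung der Anfangsbedingung v(0) = -2, erhalten wir v(t) = -4·t^3 + 12·t^2 + 8·t - 2. Wir haben die Geschwindigkeit v(t) = -4·t^3 + 12·t^2 + 8·t - 2. Durch Einsetzen von t = 3: v(3) = 22.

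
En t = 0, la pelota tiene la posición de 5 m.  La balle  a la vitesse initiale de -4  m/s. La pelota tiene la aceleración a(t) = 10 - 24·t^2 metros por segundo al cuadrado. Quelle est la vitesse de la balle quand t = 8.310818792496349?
Pour résoudre ceci, nous devons prendre 1 primitive de notre équation de l'accélération a(t) = 10 - 24·t^2. En intégrant l'accélération et en utilisant la condition initiale v(0) = -4, nous obtenons v(t) = -8·t^3 + 10·t - 4. De l'équation de la vitesse v(t) = -8·t^3 + 10·t - 4, nous substituons t = 8.310818792496349 pour obtenir v = -4513.09849658439.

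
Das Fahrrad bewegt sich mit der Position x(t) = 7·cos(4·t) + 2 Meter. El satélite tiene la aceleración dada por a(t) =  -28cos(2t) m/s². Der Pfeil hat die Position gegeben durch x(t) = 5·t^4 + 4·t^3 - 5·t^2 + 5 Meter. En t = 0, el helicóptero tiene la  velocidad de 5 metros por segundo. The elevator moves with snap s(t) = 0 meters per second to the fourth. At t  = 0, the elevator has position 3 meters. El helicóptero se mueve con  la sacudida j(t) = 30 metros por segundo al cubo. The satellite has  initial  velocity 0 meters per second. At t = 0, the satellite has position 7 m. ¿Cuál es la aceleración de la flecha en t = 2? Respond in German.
Ausgehend von der Position x(t) = 5·t^4 + 4·t^3 - 5·t^2 + 5, nehmen wir 2 Ableitungen. Die Ableitung von der Position ergibt die Geschwindigkeit: v(t) = 20·t^3 + 12·t^2 - 10·t. Durch Ableiten von der Geschwindigkeit erhalten wir die Beschleunigung: a(t) = 60·t^2 + 24·t - 10. Wir haben die Beschleunigung a(t) = 60·t^2 + 24·t - 10. Durch Einsetzen von t = 2: a(2) = 278.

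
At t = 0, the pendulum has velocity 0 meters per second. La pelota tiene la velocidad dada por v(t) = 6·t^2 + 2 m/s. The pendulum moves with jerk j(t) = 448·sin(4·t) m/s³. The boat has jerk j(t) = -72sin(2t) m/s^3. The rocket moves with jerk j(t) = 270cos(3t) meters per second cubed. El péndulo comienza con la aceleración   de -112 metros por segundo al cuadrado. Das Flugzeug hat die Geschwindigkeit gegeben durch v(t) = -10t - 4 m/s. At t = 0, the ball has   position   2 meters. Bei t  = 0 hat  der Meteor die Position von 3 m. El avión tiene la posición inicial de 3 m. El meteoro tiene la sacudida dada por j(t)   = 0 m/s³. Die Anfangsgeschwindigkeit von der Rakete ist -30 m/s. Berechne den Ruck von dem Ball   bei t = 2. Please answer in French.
Pour résoudre ceci, nous devons prendre 2 dérivées de notre équation de la vitesse v(t) = 6·t^2 + 2. En prenant d/dt de v(t), nous trouvons a(t) = 12·t. En prenant d/dt de a(t), nous trouvons j(t) = 12. Nous avons le jerk j(t) = 12. En substituant t = 2: j(2) = 12.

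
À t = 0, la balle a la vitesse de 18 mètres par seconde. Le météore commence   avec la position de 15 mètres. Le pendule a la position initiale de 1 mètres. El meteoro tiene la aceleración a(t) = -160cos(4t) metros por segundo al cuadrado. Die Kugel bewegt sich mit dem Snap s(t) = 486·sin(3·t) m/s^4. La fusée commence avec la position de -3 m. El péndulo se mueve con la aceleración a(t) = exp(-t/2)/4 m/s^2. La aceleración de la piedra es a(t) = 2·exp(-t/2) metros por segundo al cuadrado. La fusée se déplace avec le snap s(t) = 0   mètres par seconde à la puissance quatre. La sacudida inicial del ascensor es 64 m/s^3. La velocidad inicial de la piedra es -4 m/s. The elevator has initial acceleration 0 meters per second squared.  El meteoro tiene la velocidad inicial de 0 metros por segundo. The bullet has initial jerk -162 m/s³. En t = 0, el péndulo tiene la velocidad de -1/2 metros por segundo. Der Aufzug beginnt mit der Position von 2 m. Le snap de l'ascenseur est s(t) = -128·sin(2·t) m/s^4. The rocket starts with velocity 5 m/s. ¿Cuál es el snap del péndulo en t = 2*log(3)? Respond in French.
Pour résoudre ceci, nous devons prendre 2 dérivées de notre équation de l'accélération a(t) = exp(-t/2)/4. En prenant d/dt de a(t), nous trouvons j(t) = -exp(-t/2)/8. En dérivant le jerk, nous obtenons le snap: s(t) = exp(-t/2)/16. De l'équation du snap s(t) = exp(-t/2)/16, nous substituons t = 2*log(3) pour obtenir s = 1/48.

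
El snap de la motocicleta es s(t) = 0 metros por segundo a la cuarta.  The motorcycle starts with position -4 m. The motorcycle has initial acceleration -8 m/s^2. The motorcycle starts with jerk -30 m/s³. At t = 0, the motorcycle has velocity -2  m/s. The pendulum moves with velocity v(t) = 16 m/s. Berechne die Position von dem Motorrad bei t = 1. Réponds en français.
En partant du snap s(t) = 0, nous prenons 4 intégrales. En prenant ∫s(t)dt et en appliquant j(0) = -30, nous trouvons j(t) = -30. En prenant ∫j(t)dt et en appliquant a(0) = -8, nous trouvons a(t) = -30·t - 8. La primitive de l'accélération, avec v(0) = -2, donne la vitesse: v(t) = -15·t^2 - 8·t - 2. L'intégrale de la vitesse est la position. En utilisant x(0) = -4, nous obtenons x(t) = -5·t^3 - 4·t^2 - 2·t - 4. Nous avons la position x(t) = -5·t^3 - 4·t^2 - 2·t - 4. En substituant t = 1: x(1) = -15.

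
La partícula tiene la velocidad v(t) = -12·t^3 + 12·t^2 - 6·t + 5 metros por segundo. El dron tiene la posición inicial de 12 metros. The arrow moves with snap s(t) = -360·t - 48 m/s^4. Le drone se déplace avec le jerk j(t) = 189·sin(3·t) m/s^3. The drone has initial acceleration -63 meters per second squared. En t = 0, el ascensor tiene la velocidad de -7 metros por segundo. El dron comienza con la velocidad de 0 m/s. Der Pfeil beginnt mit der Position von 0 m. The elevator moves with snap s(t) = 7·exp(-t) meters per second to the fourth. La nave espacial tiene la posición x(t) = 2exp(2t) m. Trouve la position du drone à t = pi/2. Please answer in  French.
En partant du jerk j(t) = 189·sin(3·t), nous prenons 3 intégrales. En intégrant le jerk et en utilisant la condition initiale a(0) = -63, nous obtenons a(t) = -63·cos(3·t). La primitive de l'accélération est la vitesse. En utilisant v(0) = 0, nous obtenons v(t) = -21·sin(3·t). En prenant ∫v(t)dt et en appliquant x(0) = 12, nous trouvons x(t) = 7·cos(3·t) + 5. De l'équation de la position x(t) = 7·cos(3·t) + 5, nous substituons t = pi/2 pour obtenir x = 5.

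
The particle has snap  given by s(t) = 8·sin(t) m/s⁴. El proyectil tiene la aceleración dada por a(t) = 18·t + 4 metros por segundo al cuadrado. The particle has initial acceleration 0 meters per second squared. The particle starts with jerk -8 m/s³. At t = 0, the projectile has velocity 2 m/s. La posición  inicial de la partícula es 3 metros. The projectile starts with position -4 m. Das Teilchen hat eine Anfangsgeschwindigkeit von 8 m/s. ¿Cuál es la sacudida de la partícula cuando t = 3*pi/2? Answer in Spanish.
Necesitamos integrar nuestra ecuación del snap s(t) = 8·sin(t) 1 vez. Integrando el snap y usando la condición inicial j(0) = -8, obtenemos j(t) = -8·cos(t). Tenemos la sacudida j(t) = -8·cos(t). Sustituyendo t = 3*pi/2: j(3*pi/2) = 0.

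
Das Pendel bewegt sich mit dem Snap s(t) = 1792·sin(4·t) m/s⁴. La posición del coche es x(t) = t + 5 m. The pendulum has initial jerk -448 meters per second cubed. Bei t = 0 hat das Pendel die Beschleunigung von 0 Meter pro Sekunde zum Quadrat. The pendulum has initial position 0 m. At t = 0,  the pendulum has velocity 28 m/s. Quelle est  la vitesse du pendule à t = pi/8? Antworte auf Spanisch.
Para resolver esto, necesitamos tomar 3 integrales de nuestra ecuación del snap s(t) = 1792·sin(4·t). La integral del snap es la sacudida. Usando j(0) = -448, obtenemos j(t) = -448·cos(4·t). La antiderivada de la sacudida, con a(0) = 0, da la aceleración: a(t) = -112·sin(4·t). La antiderivada de la aceleración, con v(0) = 28, da la velocidad: v(t) = 28·cos(4·t). Usando v(t) = 28·cos(4·t) y sustituyendo t = pi/8, encontramos v = 0.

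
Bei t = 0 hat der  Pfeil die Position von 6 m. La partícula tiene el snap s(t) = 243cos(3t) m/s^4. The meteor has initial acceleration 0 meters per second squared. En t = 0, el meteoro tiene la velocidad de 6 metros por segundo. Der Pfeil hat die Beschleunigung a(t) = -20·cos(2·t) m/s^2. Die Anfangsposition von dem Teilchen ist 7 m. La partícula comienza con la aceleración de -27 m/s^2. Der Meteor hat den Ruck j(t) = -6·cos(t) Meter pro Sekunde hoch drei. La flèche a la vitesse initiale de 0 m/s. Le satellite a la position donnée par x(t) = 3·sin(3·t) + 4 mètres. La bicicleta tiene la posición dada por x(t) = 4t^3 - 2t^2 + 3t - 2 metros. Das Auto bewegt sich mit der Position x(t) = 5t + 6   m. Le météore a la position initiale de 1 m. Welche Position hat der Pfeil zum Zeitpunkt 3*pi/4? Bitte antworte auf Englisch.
We must find the integral of our acceleration equation a(t) = -20·cos(2·t) 2 times. Taking ∫a(t)dt and applying v(0) = 0, we find v(t) = -10·sin(2·t). The integral of velocity is position. Using x(0) = 6, we get x(t) = 5·cos(2·t) + 1. Using x(t) = 5·cos(2·t) + 1 and substituting t = 3*pi/4, we find x = 1.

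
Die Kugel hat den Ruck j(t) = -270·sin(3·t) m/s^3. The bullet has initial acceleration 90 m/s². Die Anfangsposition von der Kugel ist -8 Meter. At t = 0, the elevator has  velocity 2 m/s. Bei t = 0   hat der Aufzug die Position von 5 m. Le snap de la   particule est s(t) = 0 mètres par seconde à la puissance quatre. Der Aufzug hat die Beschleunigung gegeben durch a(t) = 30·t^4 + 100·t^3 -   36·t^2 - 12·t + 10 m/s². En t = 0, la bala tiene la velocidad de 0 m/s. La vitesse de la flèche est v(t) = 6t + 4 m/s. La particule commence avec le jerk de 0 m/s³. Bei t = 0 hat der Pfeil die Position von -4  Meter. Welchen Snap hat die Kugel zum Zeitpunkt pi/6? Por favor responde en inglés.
To solve this, we need to take 1 derivative of our jerk equation j(t) = -270·sin(3·t). Taking d/dt of j(t), we find s(t) = -810·cos(3·t). We have snap s(t) = -810·cos(3·t). Substituting t = pi/6: s(pi/6) = 0.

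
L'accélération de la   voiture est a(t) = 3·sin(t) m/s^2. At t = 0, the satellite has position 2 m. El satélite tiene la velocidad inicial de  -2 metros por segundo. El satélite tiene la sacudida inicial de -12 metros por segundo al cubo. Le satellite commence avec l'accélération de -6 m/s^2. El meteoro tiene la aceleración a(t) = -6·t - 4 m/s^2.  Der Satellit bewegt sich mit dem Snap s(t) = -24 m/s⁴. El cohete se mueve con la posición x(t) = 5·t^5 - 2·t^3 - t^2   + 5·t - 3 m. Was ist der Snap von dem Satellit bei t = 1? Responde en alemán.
Mit s(t) = -24 und Einsetzen von t = 1, finden wir s = -24.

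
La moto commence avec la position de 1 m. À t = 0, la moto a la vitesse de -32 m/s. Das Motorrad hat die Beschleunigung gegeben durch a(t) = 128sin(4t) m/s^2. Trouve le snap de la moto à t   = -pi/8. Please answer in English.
Starting from acceleration a(t) = 128·sin(4·t), we take 2 derivatives. Differentiating acceleration, we get jerk: j(t) = 512·cos(4·t). The derivative of jerk gives snap: s(t) = -2048·sin(4·t). Using s(t) = -2048·sin(4·t) and substituting t = -pi/8, we find s = 2048.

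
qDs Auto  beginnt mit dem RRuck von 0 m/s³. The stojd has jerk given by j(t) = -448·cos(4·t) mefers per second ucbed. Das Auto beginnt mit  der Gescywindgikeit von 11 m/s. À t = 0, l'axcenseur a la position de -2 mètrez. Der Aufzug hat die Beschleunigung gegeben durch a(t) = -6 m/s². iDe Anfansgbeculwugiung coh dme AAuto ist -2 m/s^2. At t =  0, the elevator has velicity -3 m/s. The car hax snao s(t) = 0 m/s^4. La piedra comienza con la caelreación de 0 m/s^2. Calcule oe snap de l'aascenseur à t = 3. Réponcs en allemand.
Wir müssen unsere Gleichung für die Beschleunigung a(t) = -6 2-mal ableiten. Mit d/dt von a(t) finden wir j(t) = 0. Durch Ableiten von dem Ruck erhalten wir den Snap: s(t) = 0. Wir haben den Snap s(t) = 0. Durch Einsetzen von t = 3: s(3) = 0.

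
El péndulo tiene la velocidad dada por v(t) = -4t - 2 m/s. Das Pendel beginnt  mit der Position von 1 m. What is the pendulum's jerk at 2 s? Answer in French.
Nous devons dériver notre équation de la vitesse v(t) = -4·t - 2 2 fois. En prenant d/dt de v(t), nous trouvons a(t) = -4. En prenant d/dt de a(t), nous trouvons j(t) = 0. Nous avons le jerk j(t) = 0. En substituant t = 2: j(2) = 0.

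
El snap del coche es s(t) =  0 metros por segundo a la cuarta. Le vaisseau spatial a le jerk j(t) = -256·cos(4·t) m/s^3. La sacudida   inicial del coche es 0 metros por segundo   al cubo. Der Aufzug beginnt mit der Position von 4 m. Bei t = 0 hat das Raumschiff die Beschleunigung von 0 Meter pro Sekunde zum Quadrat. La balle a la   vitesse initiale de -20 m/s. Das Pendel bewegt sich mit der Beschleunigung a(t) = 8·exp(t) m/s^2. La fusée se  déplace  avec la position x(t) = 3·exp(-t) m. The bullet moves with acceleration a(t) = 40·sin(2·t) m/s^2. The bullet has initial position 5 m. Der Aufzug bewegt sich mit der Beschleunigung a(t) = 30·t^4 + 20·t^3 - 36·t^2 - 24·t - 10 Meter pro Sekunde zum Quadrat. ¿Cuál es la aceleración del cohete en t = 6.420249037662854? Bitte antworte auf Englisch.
To solve this, we need to take 2 derivatives of our position equation x(t) = 3·exp(-t). Taking d/dt of x(t), we find v(t) = -3·exp(-t). Differentiating velocity, we get acceleration: a(t) = 3·exp(-t). We have acceleration a(t) = 3·exp(-t). Substituting t = 6.420249037662854: a(6.420249037662854) = 0.00488475206563865.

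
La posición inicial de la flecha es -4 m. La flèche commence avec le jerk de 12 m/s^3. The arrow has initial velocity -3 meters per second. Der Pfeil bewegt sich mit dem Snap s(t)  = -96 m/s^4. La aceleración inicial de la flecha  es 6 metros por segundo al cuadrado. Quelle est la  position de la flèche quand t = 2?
Pour résoudre ceci, nous devons prendre 4 primitives de notre équation du snap s(t) = -96. L'intégrale du snap est le jerk. En utilisant j(0) = 12, nous obtenons j(t) = 12 - 96·t. La primitive du jerk est l'accélération. En utilisant a(0) = 6, nous obtenons a(t) = -48·t^2 + 12·t + 6. En intégrant l'accélération et en utilisant la condition initiale v(0) = -3, nous obtenons v(t) = -16·t^3 + 6·t^2 + 6·t - 3. L'intégrale de la vitesse est la position. En utilisant x(0) = -4, nous obtenons x(t) = -4·t^4 + 2·t^3 + 3·t^2 - 3·t - 4. Nous avons la position x(t) = -4·t^4 + 2·t^3 + 3·t^2 - 3·t - 4. En substituant t = 2: x(2) = -46.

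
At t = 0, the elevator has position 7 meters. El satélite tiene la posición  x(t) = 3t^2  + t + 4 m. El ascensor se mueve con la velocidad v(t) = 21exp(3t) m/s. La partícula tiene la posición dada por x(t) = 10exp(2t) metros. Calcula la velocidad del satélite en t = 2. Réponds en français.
Nous devons dériver notre équation de la position x(t) = 3·t^2 + t + 4 1 fois. En dérivant la position, nous obtenons la vitesse: v(t) = 6·t + 1. Nous avons la vitesse v(t) = 6·t + 1. En substituant t = 2: v(2) = 13.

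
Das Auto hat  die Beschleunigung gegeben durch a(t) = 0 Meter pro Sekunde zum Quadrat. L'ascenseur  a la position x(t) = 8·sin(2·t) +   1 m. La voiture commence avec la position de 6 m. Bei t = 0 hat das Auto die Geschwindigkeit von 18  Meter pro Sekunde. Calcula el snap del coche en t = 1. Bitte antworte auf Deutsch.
Ausgehend von der Beschleunigung a(t) = 0, nehmen wir 2 Ableitungen. Durch Ableiten von der Beschleunigung erhalten wir den Ruck: j(t) = 0. Mit d/dt von j(t) finden wir s(t) = 0. Aus der Gleichung für den Snap s(t) = 0, setzen wir t = 1 ein und erhalten s = 0.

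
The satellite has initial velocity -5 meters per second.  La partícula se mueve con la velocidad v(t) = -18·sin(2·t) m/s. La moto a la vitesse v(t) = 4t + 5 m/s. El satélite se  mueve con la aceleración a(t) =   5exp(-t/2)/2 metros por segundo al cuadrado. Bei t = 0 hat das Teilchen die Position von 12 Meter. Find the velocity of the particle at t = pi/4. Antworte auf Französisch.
En utilisant v(t) = -18·sin(2·t) et en substituant t = pi/4, nous trouvons v = -18.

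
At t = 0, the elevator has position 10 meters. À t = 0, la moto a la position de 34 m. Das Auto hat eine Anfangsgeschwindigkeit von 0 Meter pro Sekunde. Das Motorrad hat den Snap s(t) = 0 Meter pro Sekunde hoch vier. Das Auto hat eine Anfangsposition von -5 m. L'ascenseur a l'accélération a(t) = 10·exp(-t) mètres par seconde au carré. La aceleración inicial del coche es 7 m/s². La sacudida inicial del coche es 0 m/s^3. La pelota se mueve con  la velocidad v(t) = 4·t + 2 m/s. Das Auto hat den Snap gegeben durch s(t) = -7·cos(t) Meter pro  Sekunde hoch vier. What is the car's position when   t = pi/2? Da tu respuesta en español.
Necesitamos integrar nuestra ecuación del snap s(t) = -7·cos(t) 4 veces. La antiderivada del snap, con j(0) = 0, da la sacudida: j(t) = -7·sin(t). Tomando ∫j(t)dt y aplicando a(0) = 7, encontramos a(t) = 7·cos(t). La integral de la aceleración, con v(0) = 0, da la velocidad: v(t) = 7·sin(t). La integral de la velocidad, con x(0) = -5, da la posición: x(t) = 2 - 7·cos(t). Usando x(t) = 2 - 7·cos(t) y sustituyendo t = pi/2, encontramos x = 2.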